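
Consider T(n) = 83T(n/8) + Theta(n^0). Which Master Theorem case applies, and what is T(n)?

Master Theorem for T(n) = 83T(n/8) + O(n^0):

a = 83, b = 8, c = 0
log_b(a) = log_8(83) = 2.1250

Case 1: c = 0 < log_8(83) = 2.1250
T(n) = O(n^(log_8 83))

For T(n) = 83T(n/8) + O(n^0): log_8(83) = 2.1250. This is Case 1 of the Master Theorem (c < log_b(a), work dominated by leaves), giving O(n^(log_8 83)).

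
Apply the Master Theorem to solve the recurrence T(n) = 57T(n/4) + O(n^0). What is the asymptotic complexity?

Master Theorem for T(n) = 57T(n/4) + O(n^0):

a = 57, b = 4, c = 0
log_b(a) = log_4(57) = 2.9164

Case 1: c = 0 < log_4(57) = 2.9164
T(n) = O(n^(log_4 57))

For T(n) = 57T(n/4) + O(n^0): log_4(57) = 2.9164. This is Case 1 of the Master Theorem (c < log_b(a), work dominated by leaves), giving O(n^(log_4 57)).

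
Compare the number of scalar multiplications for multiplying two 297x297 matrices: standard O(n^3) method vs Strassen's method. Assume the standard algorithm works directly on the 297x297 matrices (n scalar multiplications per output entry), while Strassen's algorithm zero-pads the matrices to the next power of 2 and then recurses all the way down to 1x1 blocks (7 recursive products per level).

Matrix multiplication for 297x297 matrices:

Strassen's algorithm requires power-of-2 dimensions. Pad 297x297 to 512x512 (next power of 2).

Standard algorithm: 297^3 = 26198073 multiplications
Strassen's algorithm: 7^(log2(512)) = 7^9 = 40353607 multiplications
Difference: 26198073 - 40353607 = -14155534 (Strassen uses MORE here due to padding overhead — for small or just-over-power-of-2 n, padding can outweigh the per-level savings)

Standard: 26198073 multiplications (297^3). Strassen: 40353607 multiplications (7^9, after padding to 512x512). Strassen reduces 8 recursive multiplications to 7 at each level.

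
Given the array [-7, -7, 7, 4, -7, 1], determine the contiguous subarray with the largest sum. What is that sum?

Using Kadane's algorithm on [-7, -7, 7, 4, -7, 1]:

Scanning through the array:
Position 1 (value -7): max_ending_here = -7, max_so_far = -7
Position 2 (value 7): max_ending_here = 7, max_so_far = 7
Position 3 (value 4): max_ending_here = 11, max_so_far = 11
Position 4 (value -7): max_ending_here = 4, max_so_far = 11
Position 5 (value 1): max_ending_here = 5, max_so_far = 11

Maximum subarray: [7, 4]
Maximum sum: 11

The maximum subarray is [7, 4] with sum 11. This subarray runs from index 2 to index 3.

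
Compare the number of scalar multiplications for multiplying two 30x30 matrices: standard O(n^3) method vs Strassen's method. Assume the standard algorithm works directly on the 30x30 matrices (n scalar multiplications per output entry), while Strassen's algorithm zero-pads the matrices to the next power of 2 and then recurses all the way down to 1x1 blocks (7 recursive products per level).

Matrix multiplication for 30x30 matrices:

Strassen's algorithm requires power-of-2 dimensions. Pad 30x30 to 32x32 (next power of 2).

Standard algorithm: 30^3 = 27000 multiplications
Strassen's algorithm: 7^(log2(32)) = 7^5 = 16807 multiplications
Savings: 27000 - 16807 = 10193 multiplications

Standard: 27000 multiplications (30^3). Strassen: 16807 multiplications (7^5, after padding to 32x32). Strassen reduces 8 recursive multiplications to 7 at each level.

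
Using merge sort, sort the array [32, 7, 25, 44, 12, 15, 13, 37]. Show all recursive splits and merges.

Merge sort trace:

Split: [32, 7, 25, 44, 12, 15, 13, 37] -> [32, 7, 25, 44] and [12, 15, 13, 37]
  Split: [32, 7, 25, 44] -> [32, 7] and [25, 44]
    Split: [32, 7] -> [32] and [7]
    Merge: [32] + [7] -> [7, 32]
    Split: [25, 44] -> [25] and [44]
    Merge: [25] + [44] -> [25, 44]
  Merge: [7, 32] + [25, 44] -> [7, 25, 32, 44]
  Split: [12, 15, 13, 37] -> [12, 15] and [13, 37]
    Split: [12, 15] -> [12] and [15]
    Merge: [12] + [15] -> [12, 15]
    Split: [13, 37] -> [13] and [37]
    Merge: [13] + [37] -> [13, 37]
  Merge: [12, 15] + [13, 37] -> [12, 13, 15, 37]
Merge: [7, 25, 32, 44] + [12, 13, 15, 37] -> [7, 12, 13, 15, 25, 32, 37, 44]

Final sorted array: [7, 12, 13, 15, 25, 32, 37, 44]

The merge sort proceeds by recursively splitting the array and merging sorted halves.
After all merges, the sorted array is [7, 12, 13, 15, 25, 32, 37, 44].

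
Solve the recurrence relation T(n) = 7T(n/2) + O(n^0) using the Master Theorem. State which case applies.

Master Theorem for T(n) = 7T(n/2) + O(n^0):

a = 7, b = 2, c = 0
log_b(a) = log_2(7) = 2.8074

Case 1: c = 0 < log_2(7) = 2.8074
T(n) = O(n^(log_2 7))

For T(n) = 7T(n/2) + O(n^0): log_2(7) = 2.8074. This is Case 1 of the Master Theorem (c < log_b(a), work dominated by leaves), giving O(n^(log_2 7)).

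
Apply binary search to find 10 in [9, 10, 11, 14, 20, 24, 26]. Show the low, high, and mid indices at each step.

Binary search for 10 in [9, 10, 11, 14, 20, 24, 26]:

lo=0, hi=6, mid=3, arr[mid]=14 -> 14 > 10, search left half
lo=0, hi=2, mid=1, arr[mid]=10 -> Found target at index 1!

Binary search finds 10 at index 1 after 2 comparisons. The search repeatedly halves the search space by comparing with the middle element.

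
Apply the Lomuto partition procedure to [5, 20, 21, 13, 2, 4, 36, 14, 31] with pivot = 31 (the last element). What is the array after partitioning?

Lomuto partition with pivot = 31:

Initial array: [5, 20, 21, 13, 2, 4, 36, 14, 31]

arr[0]=5 <= 31: swap with position 0, array becomes [5, 20, 21, 13, 2, 4, 36, 14, 31]
arr[1]=20 <= 31: swap with position 1, array becomes [5, 20, 21, 13, 2, 4, 36, 14, 31]
arr[2]=21 <= 31: swap with position 2, array becomes [5, 20, 21, 13, 2, 4, 36, 14, 31]
arr[3]=13 <= 31: swap with position 3, array becomes [5, 20, 21, 13, 2, 4, 36, 14, 31]
arr[4]=2 <= 31: swap with position 4, array becomes [5, 20, 21, 13, 2, 4, 36, 14, 31]
arr[5]=4 <= 31: swap with position 5, array becomes [5, 20, 21, 13, 2, 4, 36, 14, 31]
arr[6]=36 > 31: no swap
arr[7]=14 <= 31: swap with position 6, array becomes [5, 20, 21, 13, 2, 4, 14, 36, 31]

Place pivot at position 7: [5, 20, 21, 13, 2, 4, 14, 31, 36]
Pivot position: 7

After partitioning with pivot 31, the array becomes [5, 20, 21, 13, 2, 4, 14, 31, 36]. The pivot is placed at index 7. All elements to the left of the pivot are <= 31, and all elements to the right are > 31.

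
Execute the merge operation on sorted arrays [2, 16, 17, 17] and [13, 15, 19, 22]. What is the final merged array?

Merging process:

Compare 2 vs 13: take 2 from left. Merged: [2]
Compare 16 vs 13: take 13 from right. Merged: [2, 13]
Compare 16 vs 15: take 15 from right. Merged: [2, 13, 15]
Compare 16 vs 19: take 16 from left. Merged: [2, 13, 15, 16]
Compare 17 vs 19: take 17 from left. Merged: [2, 13, 15, 16, 17]
Compare 17 vs 19: take 17 from left. Merged: [2, 13, 15, 16, 17, 17]
Append remaining from right: [19, 22]. Merged: [2, 13, 15, 16, 17, 17, 19, 22]

Final merged array: [2, 13, 15, 16, 17, 17, 19, 22]
Total comparisons: 6

The merged array is [2, 13, 15, 16, 17, 17, 19, 22], requiring 6 comparisons. The merge step runs in O(n) time where n is the total number of elements.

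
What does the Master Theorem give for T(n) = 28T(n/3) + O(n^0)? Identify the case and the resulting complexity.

Master Theorem for T(n) = 28T(n/3) + O(n^0):

a = 28, b = 3, c = 0
log_b(a) = log_3(28) = 3.0331

Case 1: c = 0 < log_3(28) = 3.0331
T(n) = O(n^(log_3 28))

For T(n) = 28T(n/3) + O(n^0): log_3(28) = 3.0331. This is Case 1 of the Master Theorem (c < log_b(a), work dominated by leaves), giving O(n^(log_3 28)).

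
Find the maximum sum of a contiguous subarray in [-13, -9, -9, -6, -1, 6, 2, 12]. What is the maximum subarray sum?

Using Kadane's algorithm on [-13, -9, -9, -6, -1, 6, 2, 12]:

Scanning through the array:
Position 1 (value -9): max_ending_here = -9, max_so_far = -9
Position 2 (value -9): max_ending_here = -9, max_so_far = -9
Position 3 (value -6): max_ending_here = -6, max_so_far = -6
Position 4 (value -1): max_ending_here = -1, max_so_far = -1
Position 5 (value 6): max_ending_here = 6, max_so_far = 6
Position 6 (value 2): max_ending_here = 8, max_so_far = 8
Position 7 (value 12): max_ending_here = 20, max_so_far = 20

Maximum subarray: [6, 2, 12]
Maximum sum: 20

The maximum subarray is [6, 2, 12] with sum 20. This subarray runs from index 5 to index 7.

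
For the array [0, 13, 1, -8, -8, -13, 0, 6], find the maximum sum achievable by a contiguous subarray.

Using Kadane's algorithm on [0, 13, 1, -8, -8, -13, 0, 6]:

Scanning through the array:
Position 1 (value 13): max_ending_here = 13, max_so_far = 13
Position 2 (value 1): max_ending_here = 14, max_so_far = 14
Position 3 (value -8): max_ending_here = 6, max_so_far = 14
Position 4 (value -8): max_ending_here = -2, max_so_far = 14
Position 5 (value -13): max_ending_here = -13, max_so_far = 14
Position 6 (value 0): max_ending_here = 0, max_so_far = 14
Position 7 (value 6): max_ending_here = 6, max_so_far = 14

Maximum subarray: [0, 13, 1]
Maximum sum: 14

The maximum subarray is [0, 13, 1] with sum 14. This subarray runs from index 0 to index 2.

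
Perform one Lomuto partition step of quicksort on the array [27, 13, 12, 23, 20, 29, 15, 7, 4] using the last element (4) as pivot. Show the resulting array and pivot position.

Lomuto partition with pivot = 4:

Initial array: [27, 13, 12, 23, 20, 29, 15, 7, 4]

arr[0]=27 > 4: no swap
arr[1]=13 > 4: no swap
arr[2]=12 > 4: no swap
arr[3]=23 > 4: no swap
arr[4]=20 > 4: no swap
arr[5]=29 > 4: no swap
arr[6]=15 > 4: no swap
arr[7]=7 > 4: no swap

Place pivot at position 0: [4, 13, 12, 23, 20, 29, 15, 7, 27]
Pivot position: 0

After partitioning with pivot 4, the array becomes [4, 13, 12, 23, 20, 29, 15, 7, 27]. The pivot is placed at index 0. All elements to the left of the pivot are <= 4, and all elements to the right are > 4.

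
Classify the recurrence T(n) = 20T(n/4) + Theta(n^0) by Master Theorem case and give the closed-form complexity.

Master Theorem for T(n) = 20T(n/4) + O(n^0):

a = 20, b = 4, c = 0
log_b(a) = log_4(20) = 2.1610

Case 1: c = 0 < log_4(20) = 2.1610
T(n) = O(n^(log_4 20))

For T(n) = 20T(n/4) + O(n^0): log_4(20) = 2.1610. This is Case 1 of the Master Theorem (c < log_b(a), work dominated by leaves), giving O(n^(log_4 20)).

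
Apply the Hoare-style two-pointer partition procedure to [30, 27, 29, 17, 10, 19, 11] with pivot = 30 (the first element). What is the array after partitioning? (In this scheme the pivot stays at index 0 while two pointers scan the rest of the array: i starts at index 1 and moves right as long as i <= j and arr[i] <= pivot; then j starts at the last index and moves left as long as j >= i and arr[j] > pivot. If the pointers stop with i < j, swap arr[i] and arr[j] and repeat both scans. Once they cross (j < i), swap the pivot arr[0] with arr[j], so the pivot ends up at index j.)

Hoare-style two-pointer partition with pivot = 30:

Initial array: [30, 27, 29, 17, 10, 19, 11]

Pointers start at i = 1, j = 6.
i ends at 7, j ends at 6: the pointers have crossed (j < i), so scanning stops.

Swap pivot arr[0] with arr[6] to place pivot at position 6: [11, 27, 29, 17, 10, 19, 30]
Pivot position: 6

After partitioning with pivot 30, the array becomes [11, 27, 29, 17, 10, 19, 30]. The pivot is placed at index 6. All elements to the left of the pivot are <= 30, and all elements to the right are > 30.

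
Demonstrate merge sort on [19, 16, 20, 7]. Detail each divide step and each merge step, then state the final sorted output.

Merge sort trace:

Split: [19, 16, 20, 7] -> [19, 16] and [20, 7]
  Split: [19, 16] -> [19] and [16]
  Merge: [19] + [16] -> [16, 19]
  Split: [20, 7] -> [20] and [7]
  Merge: [20] + [7] -> [7, 20]
Merge: [16, 19] + [7, 20] -> [7, 16, 19, 20]

Final sorted array: [7, 16, 19, 20]

The merge sort proceeds by recursively splitting the array and merging sorted halves.
After all merges, the sorted array is [7, 16, 19, 20].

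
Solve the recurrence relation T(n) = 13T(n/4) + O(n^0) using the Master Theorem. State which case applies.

Master Theorem for T(n) = 13T(n/4) + O(n^0):

a = 13, b = 4, c = 0
log_b(a) = log_4(13) = 1.8502

Case 1: c = 0 < log_4(13) = 1.8502
T(n) = O(n^(log_4 13))

For T(n) = 13T(n/4) + O(n^0): log_4(13) = 1.8502. This is Case 1 of the Master Theorem (c < log_b(a), work dominated by leaves), giving O(n^(log_4 13)).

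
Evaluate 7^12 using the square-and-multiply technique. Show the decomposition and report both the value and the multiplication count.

Computing 7^12 by squaring (build up from 7^1; each line after the first costs one multiplication):

7^1 = 7
7^2 = (7^1)^2 = 7^2 = 49
7^3 = 7 * 7^2 = 7 * 49 = 343
7^6 = (7^3)^2 = 343^2 = 117649
7^12 = (7^6)^2 = 117649^2 = 13841287201

Result: 13841287201
Multiplications needed: 4 (4 lines after 7^1)

7^12 = 13841287201. Using exponentiation by squaring, this requires 4 multiplications. The key idea: if the exponent is even, square the half-power; if odd, multiply by the base once.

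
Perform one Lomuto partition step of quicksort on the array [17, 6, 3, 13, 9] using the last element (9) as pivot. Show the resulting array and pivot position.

Lomuto partition with pivot = 9:

Initial array: [17, 6, 3, 13, 9]

arr[0]=17 > 9: no swap
arr[1]=6 <= 9: swap with position 0, array becomes [6, 17, 3, 13, 9]
arr[2]=3 <= 9: swap with position 1, array becomes [6, 3, 17, 13, 9]
arr[3]=13 > 9: no swap

Place pivot at position 2: [6, 3, 9, 13, 17]
Pivot position: 2

After partitioning with pivot 9, the array becomes [6, 3, 9, 13, 17]. The pivot is placed at index 2. All elements to the left of the pivot are <= 9, and all elements to the right are > 9.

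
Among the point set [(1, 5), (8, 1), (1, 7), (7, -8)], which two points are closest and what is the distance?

Computing all pairwise distances among 4 points:

d((1, 5), (8, 1)) = 8.0623
d((1, 5), (1, 7)) = 2.0 <-- minimum
d((1, 5), (7, -8)) = 14.3178
d((8, 1), (1, 7)) = 9.2195
d((8, 1), (7, -8)) = 9.0554
d((1, 7), (7, -8)) = 16.1555

Closest pair: (1, 5) and (1, 7) with distance 2.0

The closest pair is (1, 5) and (1, 7) with Euclidean distance 2.0. For 4 points, brute-force pairwise comparison is shown above. For large n, the divide-and-conquer algorithm (sort by x, recurse on halves, check the dividing strip) achieves O(n log n).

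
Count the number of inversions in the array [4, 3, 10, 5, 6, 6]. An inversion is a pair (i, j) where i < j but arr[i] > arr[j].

Finding inversions in [4, 3, 10, 5, 6, 6]:

(0, 1): arr[0]=4 > arr[1]=3
(2, 3): arr[2]=10 > arr[3]=5
(2, 4): arr[2]=10 > arr[4]=6
(2, 5): arr[2]=10 > arr[5]=6

Total inversions: 4

The array has 4 inversion(s): (0,1), (2,3), (2,4), (2,5). Each pair (i,j) satisfies i < j and arr[i] > arr[j].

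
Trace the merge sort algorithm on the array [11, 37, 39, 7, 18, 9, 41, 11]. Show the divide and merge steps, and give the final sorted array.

Merge sort trace:

Split: [11, 37, 39, 7, 18, 9, 41, 11] -> [11, 37, 39, 7] and [18, 9, 41, 11]
  Split: [11, 37, 39, 7] -> [11, 37] and [39, 7]
    Split: [11, 37] -> [11] and [37]
    Merge: [11] + [37] -> [11, 37]
    Split: [39, 7] -> [39] and [7]
    Merge: [39] + [7] -> [7, 39]
  Merge: [11, 37] + [7, 39] -> [7, 11, 37, 39]
  Split: [18, 9, 41, 11] -> [18, 9] and [41, 11]
    Split: [18, 9] -> [18] and [9]
    Merge: [18] + [9] -> [9, 18]
    Split: [41, 11] -> [41] and [11]
    Merge: [41] + [11] -> [11, 41]
  Merge: [9, 18] + [11, 41] -> [9, 11, 18, 41]
Merge: [7, 11, 37, 39] + [9, 11, 18, 41] -> [7, 9, 11, 11, 18, 37, 39, 41]

Final sorted array: [7, 9, 11, 11, 18, 37, 39, 41]

The merge sort proceeds by recursively splitting the array and merging sorted halves.
After all merges, the sorted array is [7, 9, 11, 11, 18, 37, 39, 41].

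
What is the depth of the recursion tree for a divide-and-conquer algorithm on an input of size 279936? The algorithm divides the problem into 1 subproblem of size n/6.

For divide and conquer with division factor 6:

Problem sizes at each level:
Level 0: 279936
Level 1: 46656
Level 2: 7776
Level 3: 1296
Level 4: 216
Level 5: 36
Level 6: 6
Level 7: 1

The root is level 0 and the size-1 base case is level 7 (the tree spans levels 0 through 7, i.e. 8 levels counting the root), so the depth is the number of divisions: log_6(279936) = 7

The recursion tree depth is log_6(279936) = 7. At each level, the problem size is divided by 6, so it takes 7 divisions to reduce to a base case of size 1. The algorithm makes 1 recursive call at each level.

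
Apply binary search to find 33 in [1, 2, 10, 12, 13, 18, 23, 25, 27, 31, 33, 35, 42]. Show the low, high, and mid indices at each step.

Binary search for 33 in [1, 2, 10, 12, 13, 18, 23, 25, 27, 31, 33, 35, 42]:

lo=0, hi=12, mid=6, arr[mid]=23 -> 23 < 33, search right half
lo=7, hi=12, mid=9, arr[mid]=31 -> 31 < 33, search right half
lo=10, hi=12, mid=11, arr[mid]=35 -> 35 > 33, search left half
lo=10, hi=10, mid=10, arr[mid]=33 -> Found target at index 10!

Binary search finds 33 at index 10 after 4 comparisons. The search repeatedly halves the search space by comparing with the middle element.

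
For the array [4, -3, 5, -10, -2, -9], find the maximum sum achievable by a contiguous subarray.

Using Kadane's algorithm on [4, -3, 5, -10, -2, -9]:

Scanning through the array:
Position 1 (value -3): max_ending_here = 1, max_so_far = 4
Position 2 (value 5): max_ending_here = 6, max_so_far = 6
Position 3 (value -10): max_ending_here = -4, max_so_far = 6
Position 4 (value -2): max_ending_here = -2, max_so_far = 6
Position 5 (value -9): max_ending_here = -9, max_so_far = 6

Maximum subarray: [4, -3, 5]
Maximum sum: 6

The maximum subarray is [4, -3, 5] with sum 6. This subarray runs from index 0 to index 2.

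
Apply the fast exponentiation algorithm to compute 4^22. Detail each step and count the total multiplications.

Computing 4^22 by squaring (build up from 4^1; each line after the first costs one multiplication):

4^1 = 4
4^2 = (4^1)^2 = 4^2 = 16
4^4 = (4^2)^2 = 16^2 = 256
4^5 = 4 * 4^4 = 4 * 256 = 1024
4^10 = (4^5)^2 = 1024^2 = 1048576
4^11 = 4 * 4^10 = 4 * 1048576 = 4194304
4^22 = (4^11)^2 = 4194304^2 = 17592186044416

Result: 17592186044416
Multiplications needed: 6 (6 lines after 4^1)

4^22 = 17592186044416. Using exponentiation by squaring, this requires 6 multiplications. The key idea: if the exponent is even, square the half-power; if odd, multiply by the base once.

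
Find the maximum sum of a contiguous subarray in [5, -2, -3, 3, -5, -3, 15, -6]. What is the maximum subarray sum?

Using Kadane's algorithm on [5, -2, -3, 3, -5, -3, 15, -6]:

Scanning through the array:
Position 1 (value -2): max_ending_here = 3, max_so_far = 5
Position 2 (value -3): max_ending_here = 0, max_so_far = 5
Position 3 (value 3): max_ending_here = 3, max_so_far = 5
Position 4 (value -5): max_ending_here = -2, max_so_far = 5
Position 5 (value -3): max_ending_here = -3, max_so_far = 5
Position 6 (value 15): max_ending_here = 15, max_so_far = 15
Position 7 (value -6): max_ending_here = 9, max_so_far = 15

Maximum subarray: [15]
Maximum sum: 15

The maximum subarray is [15] with sum 15. This subarray runs from index 6 to index 6.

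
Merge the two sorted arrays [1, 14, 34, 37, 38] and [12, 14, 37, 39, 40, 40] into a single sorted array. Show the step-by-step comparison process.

Merging process:

Compare 1 vs 12: take 1 from left. Merged: [1]
Compare 14 vs 12: take 12 from right. Merged: [1, 12]
Compare 14 vs 14: take 14 from left. Merged: [1, 12, 14]
Compare 34 vs 14: take 14 from right. Merged: [1, 12, 14, 14]
Compare 34 vs 37: take 34 from left. Merged: [1, 12, 14, 14, 34]
Compare 37 vs 37: take 37 from left. Merged: [1, 12, 14, 14, 34, 37]
Compare 38 vs 37: take 37 from right. Merged: [1, 12, 14, 14, 34, 37, 37]
Compare 38 vs 39: take 38 from left. Merged: [1, 12, 14, 14, 34, 37, 37, 38]
Append remaining from right: [39, 40, 40]. Merged: [1, 12, 14, 14, 34, 37, 37, 38, 39, 40, 40]

Final merged array: [1, 12, 14, 14, 34, 37, 37, 38, 39, 40, 40]
Total comparisons: 8

The merged array is [1, 12, 14, 14, 34, 37, 37, 38, 39, 40, 40], requiring 8 comparisons. The merge step runs in O(n) time where n is the total number of elements.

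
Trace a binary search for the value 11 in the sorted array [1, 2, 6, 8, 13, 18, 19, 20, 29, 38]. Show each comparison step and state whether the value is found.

Binary search for 11 in [1, 2, 6, 8, 13, 18, 19, 20, 29, 38]:

lo=0, hi=9, mid=4, arr[mid]=13 -> 13 > 11, search left half
lo=0, hi=3, mid=1, arr[mid]=2 -> 2 < 11, search right half
lo=2, hi=3, mid=2, arr[mid]=6 -> 6 < 11, search right half
lo=3, hi=3, mid=3, arr[mid]=8 -> 8 < 11, search right half
lo=4 > hi=3, target 11 not found

Binary search determines that 11 is not in the array after 4 comparisons. The search space was exhausted without finding the target.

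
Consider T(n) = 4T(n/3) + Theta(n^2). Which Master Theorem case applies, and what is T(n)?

Master Theorem for T(n) = 4T(n/3) + O(n^2):

a = 4, b = 3, c = 2
log_b(a) = log_3(4) = 1.2619

Case 3: c = 2 > log_3(4) = 1.2619
T(n) = O(n^2) = O(n^2)

For T(n) = 4T(n/3) + O(n^2): log_3(4) = 1.2619. This is Case 3 of the Master Theorem (c > log_b(a), work dominated by root), giving O(n^2).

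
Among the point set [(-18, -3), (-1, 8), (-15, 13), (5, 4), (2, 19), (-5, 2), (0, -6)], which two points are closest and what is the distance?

Computing all pairwise distances among 7 points:

d((-18, -3), (-1, 8)) = 20.2485
d((-18, -3), (-15, 13)) = 16.2788
d((-18, -3), (5, 4)) = 24.0416
d((-18, -3), (2, 19)) = 29.7321
d((-18, -3), (-5, 2)) = 13.9284
d((-18, -3), (0, -6)) = 18.2483
d((-1, 8), (-15, 13)) = 14.8661
d((-1, 8), (5, 4)) = 7.2111 <-- minimum
d((-1, 8), (2, 19)) = 11.4018
d((-1, 8), (-5, 2)) = 7.2111 <-- minimum
d((-1, 8), (0, -6)) = 14.0357
d((-15, 13), (5, 4)) = 21.9317
d((-15, 13), (2, 19)) = 18.0278
d((-15, 13), (-5, 2)) = 14.8661
d((-15, 13), (0, -6)) = 24.2074
d((5, 4), (2, 19)) = 15.2971
d((5, 4), (-5, 2)) = 10.198
d((5, 4), (0, -6)) = 11.1803
d((2, 19), (-5, 2)) = 18.3848
d((2, 19), (0, -6)) = 25.0799
d((-5, 2), (0, -6)) = 9.434

Minimum distance: 7.2111 (tie among 2 pairs: (-1, 8) and (5, 4); (-1, 8) and (-5, 2))

The minimum Euclidean distance is 7.2111. There is a tie: 2 pairs achieve this minimum — (-1, 8) and (5, 4); (-1, 8) and (-5, 2). Any of these is a valid closest pair. For 7 points, brute-force pairwise comparison is shown above. For large n, the divide-and-conquer algorithm (sort by x, recurse on halves, check the dividing strip) achieves O(n log n).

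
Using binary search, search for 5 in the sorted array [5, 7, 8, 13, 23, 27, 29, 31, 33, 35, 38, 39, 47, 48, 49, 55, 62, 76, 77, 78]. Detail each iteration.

Binary search for 5 in [5, 7, 8, 13, 23, 27, 29, 31, 33, 35, 38, 39, 47, 48, 49, 55, 62, 76, 77, 78]:

lo=0, hi=19, mid=9, arr[mid]=35 -> 35 > 5, search left half
lo=0, hi=8, mid=4, arr[mid]=23 -> 23 > 5, search left half
lo=0, hi=3, mid=1, arr[mid]=7 -> 7 > 5, search left half
lo=0, hi=0, mid=0, arr[mid]=5 -> Found target at index 0!

Binary search finds 5 at index 0 after 4 comparisons. The search repeatedly halves the search space by comparing with the middle element.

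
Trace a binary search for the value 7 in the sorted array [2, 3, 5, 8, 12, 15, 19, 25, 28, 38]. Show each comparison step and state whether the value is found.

Binary search for 7 in [2, 3, 5, 8, 12, 15, 19, 25, 28, 38]:

lo=0, hi=9, mid=4, arr[mid]=12 -> 12 > 7, search left half
lo=0, hi=3, mid=1, arr[mid]=3 -> 3 < 7, search right half
lo=2, hi=3, mid=2, arr[mid]=5 -> 5 < 7, search right half
lo=3, hi=3, mid=3, arr[mid]=8 -> 8 > 7, search left half
lo=3 > hi=2, target 7 not found

Binary search determines that 7 is not in the array after 4 comparisons. The search space was exhausted without finding the target.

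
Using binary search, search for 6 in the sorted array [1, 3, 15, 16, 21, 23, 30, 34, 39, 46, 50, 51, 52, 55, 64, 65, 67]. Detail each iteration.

Binary search for 6 in [1, 3, 15, 16, 21, 23, 30, 34, 39, 46, 50, 51, 52, 55, 64, 65, 67]:

lo=0, hi=16, mid=8, arr[mid]=39 -> 39 > 6, search left half
lo=0, hi=7, mid=3, arr[mid]=16 -> 16 > 6, search left half
lo=0, hi=2, mid=1, arr[mid]=3 -> 3 < 6, search right half
lo=2, hi=2, mid=2, arr[mid]=15 -> 15 > 6, search left half
lo=2 > hi=1, target 6 not found

Binary search determines that 6 is not in the array after 4 comparisons. The search space was exhausted without finding the target.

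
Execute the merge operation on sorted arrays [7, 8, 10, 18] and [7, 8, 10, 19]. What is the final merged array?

Merging process:

Compare 7 vs 7: take 7 from left. Merged: [7]
Compare 8 vs 7: take 7 from right. Merged: [7, 7]
Compare 8 vs 8: take 8 from left. Merged: [7, 7, 8]
Compare 10 vs 8: take 8 from right. Merged: [7, 7, 8, 8]
Compare 10 vs 10: take 10 from left. Merged: [7, 7, 8, 8, 10]
Compare 18 vs 10: take 10 from right. Merged: [7, 7, 8, 8, 10, 10]
Compare 18 vs 19: take 18 from left. Merged: [7, 7, 8, 8, 10, 10, 18]
Append remaining from right: [19]. Merged: [7, 7, 8, 8, 10, 10, 18, 19]

Final merged array: [7, 7, 8, 8, 10, 10, 18, 19]
Total comparisons: 7

The merged array is [7, 7, 8, 8, 10, 10, 18, 19], requiring 7 comparisons. The merge step runs in O(n) time where n is the total number of elements.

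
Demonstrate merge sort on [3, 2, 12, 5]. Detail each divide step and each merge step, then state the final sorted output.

Merge sort trace:

Split: [3, 2, 12, 5] -> [3, 2] and [12, 5]
  Split: [3, 2] -> [3] and [2]
  Merge: [3] + [2] -> [2, 3]
  Split: [12, 5] -> [12] and [5]
  Merge: [12] + [5] -> [5, 12]
Merge: [2, 3] + [5, 12] -> [2, 3, 5, 12]

Final sorted array: [2, 3, 5, 12]

The merge sort proceeds by recursively splitting the array and merging sorted halves.
After all merges, the sorted array is [2, 3, 5, 12].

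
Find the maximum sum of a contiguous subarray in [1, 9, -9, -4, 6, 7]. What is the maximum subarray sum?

Using Kadane's algorithm on [1, 9, -9, -4, 6, 7]:

Scanning through the array:
Position 1 (value 9): max_ending_here = 10, max_so_far = 10
Position 2 (value -9): max_ending_here = 1, max_so_far = 10
Position 3 (value -4): max_ending_here = -3, max_so_far = 10
Position 4 (value 6): max_ending_here = 6, max_so_far = 10
Position 5 (value 7): max_ending_here = 13, max_so_far = 13

Maximum subarray: [6, 7]
Maximum sum: 13

The maximum subarray is [6, 7] with sum 13. This subarray runs from index 4 to index 5.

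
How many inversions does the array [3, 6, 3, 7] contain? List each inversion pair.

Finding inversions in [3, 6, 3, 7]:

(1, 2): arr[1]=6 > arr[2]=3

Total inversions: 1

The array has 1 inversion(s): (1,2). Each pair (i,j) satisfies i < j and arr[i] > arr[j].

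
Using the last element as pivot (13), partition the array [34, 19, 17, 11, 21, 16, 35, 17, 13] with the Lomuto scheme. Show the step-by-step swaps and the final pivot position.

Lomuto partition with pivot = 13:

Initial array: [34, 19, 17, 11, 21, 16, 35, 17, 13]

arr[0]=34 > 13: no swap
arr[1]=19 > 13: no swap
arr[2]=17 > 13: no swap
arr[3]=11 <= 13: swap with position 0, array becomes [11, 19, 17, 34, 21, 16, 35, 17, 13]
arr[4]=21 > 13: no swap
arr[5]=16 > 13: no swap
arr[6]=35 > 13: no swap
arr[7]=17 > 13: no swap

Place pivot at position 1: [11, 13, 17, 34, 21, 16, 35, 17, 19]
Pivot position: 1

After partitioning with pivot 13, the array becomes [11, 13, 17, 34, 21, 16, 35, 17, 19]. The pivot is placed at index 1. All elements to the left of the pivot are <= 13, and all elements to the right are > 13.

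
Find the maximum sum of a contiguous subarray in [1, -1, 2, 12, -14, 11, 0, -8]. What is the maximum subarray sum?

Using Kadane's algorithm on [1, -1, 2, 12, -14, 11, 0, -8]:

Scanning through the array:
Position 1 (value -1): max_ending_here = 0, max_so_far = 1
Position 2 (value 2): max_ending_here = 2, max_so_far = 2
Position 3 (value 12): max_ending_here = 14, max_so_far = 14
Position 4 (value -14): max_ending_here = 0, max_so_far = 14
Position 5 (value 11): max_ending_here = 11, max_so_far = 14
Position 6 (value 0): max_ending_here = 11, max_so_far = 14
Position 7 (value -8): max_ending_here = 3, max_so_far = 14

Maximum subarray: [1, -1, 2, 12]
Maximum sum: 14

The maximum subarray is [1, -1, 2, 12] with sum 14. This subarray runs from index 0 to index 3.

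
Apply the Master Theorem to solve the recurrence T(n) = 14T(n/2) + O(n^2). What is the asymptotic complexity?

Master Theorem for T(n) = 14T(n/2) + O(n^2):

a = 14, b = 2, c = 2
log_b(a) = log_2(14) = 3.8074

Case 1: c = 2 < log_2(14) = 3.8074
T(n) = O(n^(log_2 14))

For T(n) = 14T(n/2) + O(n^2): log_2(14) = 3.8074. This is Case 1 of the Master Theorem (c < log_b(a), work dominated by leaves), giving O(n^(log_2 14)).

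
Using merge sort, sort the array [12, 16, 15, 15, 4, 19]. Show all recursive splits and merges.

Merge sort trace:

Split: [12, 16, 15, 15, 4, 19] -> [12, 16, 15] and [15, 4, 19]
  Split: [12, 16, 15] -> [12] and [16, 15]
    Split: [16, 15] -> [16] and [15]
    Merge: [16] + [15] -> [15, 16]
  Merge: [12] + [15, 16] -> [12, 15, 16]
  Split: [15, 4, 19] -> [15] and [4, 19]
    Split: [4, 19] -> [4] and [19]
    Merge: [4] + [19] -> [4, 19]
  Merge: [15] + [4, 19] -> [4, 15, 19]
Merge: [12, 15, 16] + [4, 15, 19] -> [4, 12, 15, 15, 16, 19]

Final sorted array: [4, 12, 15, 15, 16, 19]

The merge sort proceeds by recursively splitting the array and merging sorted halves.
After all merges, the sorted array is [4, 12, 15, 15, 16, 19].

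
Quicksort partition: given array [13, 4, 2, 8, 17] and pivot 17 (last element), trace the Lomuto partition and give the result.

Lomuto partition with pivot = 17:

Initial array: [13, 4, 2, 8, 17]

arr[0]=13 <= 17: swap with position 0, array becomes [13, 4, 2, 8, 17]
arr[1]=4 <= 17: swap with position 1, array becomes [13, 4, 2, 8, 17]
arr[2]=2 <= 17: swap with position 2, array becomes [13, 4, 2, 8, 17]
arr[3]=8 <= 17: swap with position 3, array becomes [13, 4, 2, 8, 17]

Place pivot at position 4: [13, 4, 2, 8, 17]
Pivot position: 4

After partitioning with pivot 17, the array becomes [13, 4, 2, 8, 17]. The pivot is placed at index 4. All elements to the left of the pivot are <= 17, and all elements to the right are > 17.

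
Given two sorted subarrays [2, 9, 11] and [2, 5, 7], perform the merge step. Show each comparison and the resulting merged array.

Merging process:

Compare 2 vs 2: take 2 from left. Merged: [2]
Compare 9 vs 2: take 2 from right. Merged: [2, 2]
Compare 9 vs 5: take 5 from right. Merged: [2, 2, 5]
Compare 9 vs 7: take 7 from right. Merged: [2, 2, 5, 7]
Append remaining from left: [9, 11]. Merged: [2, 2, 5, 7, 9, 11]

Final merged array: [2, 2, 5, 7, 9, 11]
Total comparisons: 4

The merged array is [2, 2, 5, 7, 9, 11], requiring 4 comparisons. The merge step runs in O(n) time where n is the total number of elements.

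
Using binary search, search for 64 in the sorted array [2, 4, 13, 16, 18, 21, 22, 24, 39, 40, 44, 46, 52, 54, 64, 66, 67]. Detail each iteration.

Binary search for 64 in [2, 4, 13, 16, 18, 21, 22, 24, 39, 40, 44, 46, 52, 54, 64, 66, 67]:

lo=0, hi=16, mid=8, arr[mid]=39 -> 39 < 64, search right half
lo=9, hi=16, mid=12, arr[mid]=52 -> 52 < 64, search right half
lo=13, hi=16, mid=14, arr[mid]=64 -> Found target at index 14!

Binary search finds 64 at index 14 after 3 comparisons. The search repeatedly halves the search space by comparing with the middle element.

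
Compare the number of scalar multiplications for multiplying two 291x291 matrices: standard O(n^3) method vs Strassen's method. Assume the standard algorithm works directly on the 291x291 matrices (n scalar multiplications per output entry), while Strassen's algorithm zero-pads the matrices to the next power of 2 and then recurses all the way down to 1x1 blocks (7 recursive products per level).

Matrix multiplication for 291x291 matrices:

Strassen's algorithm requires power-of-2 dimensions. Pad 291x291 to 512x512 (next power of 2).

Standard algorithm: 291^3 = 24642171 multiplications
Strassen's algorithm: 7^(log2(512)) = 7^9 = 40353607 multiplications
Difference: 24642171 - 40353607 = -15711436 (Strassen uses MORE here due to padding overhead — for small or just-over-power-of-2 n, padding can outweigh the per-level savings)

Standard: 24642171 multiplications (291^3). Strassen: 40353607 multiplications (7^9, after padding to 512x512). Strassen reduces 8 recursive multiplications to 7 at each level.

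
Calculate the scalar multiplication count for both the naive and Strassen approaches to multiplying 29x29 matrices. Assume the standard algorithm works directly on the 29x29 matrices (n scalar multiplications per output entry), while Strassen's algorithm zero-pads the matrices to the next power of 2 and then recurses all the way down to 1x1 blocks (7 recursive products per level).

Matrix multiplication for 29x29 matrices:

Strassen's algorithm requires power-of-2 dimensions. Pad 29x29 to 32x32 (next power of 2).

Standard algorithm: 29^3 = 24389 multiplications
Strassen's algorithm: 7^(log2(32)) = 7^5 = 16807 multiplications
Savings: 24389 - 16807 = 7582 multiplications

Standard: 24389 multiplications (29^3). Strassen: 16807 multiplications (7^5, after padding to 32x32). Strassen reduces 8 recursive multiplications to 7 at each level.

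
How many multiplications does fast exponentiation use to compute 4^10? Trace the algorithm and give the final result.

Computing 4^10 by squaring (build up from 4^1; each line after the first costs one multiplication):

4^1 = 4
4^2 = (4^1)^2 = 4^2 = 16
4^4 = (4^2)^2 = 16^2 = 256
4^5 = 4 * 4^4 = 4 * 256 = 1024
4^10 = (4^5)^2 = 1024^2 = 1048576

Result: 1048576
Multiplications needed: 4 (4 lines after 4^1)

4^10 = 1048576. Using exponentiation by squaring, this requires 4 multiplications. The key idea: if the exponent is even, square the half-power; if odd, multiply by the base once.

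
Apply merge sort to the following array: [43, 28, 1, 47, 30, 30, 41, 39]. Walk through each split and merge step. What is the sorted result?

Merge sort trace:

Split: [43, 28, 1, 47, 30, 30, 41, 39] -> [43, 28, 1, 47] and [30, 30, 41, 39]
  Split: [43, 28, 1, 47] -> [43, 28] and [1, 47]
    Split: [43, 28] -> [43] and [28]
    Merge: [43] + [28] -> [28, 43]
    Split: [1, 47] -> [1] and [47]
    Merge: [1] + [47] -> [1, 47]
  Merge: [28, 43] + [1, 47] -> [1, 28, 43, 47]
  Split: [30, 30, 41, 39] -> [30, 30] and [41, 39]
    Split: [30, 30] -> [30] and [30]
    Merge: [30] + [30] -> [30, 30]
    Split: [41, 39] -> [41] and [39]
    Merge: [41] + [39] -> [39, 41]
  Merge: [30, 30] + [39, 41] -> [30, 30, 39, 41]
Merge: [1, 28, 43, 47] + [30, 30, 39, 41] -> [1, 28, 30, 30, 39, 41, 43, 47]

Final sorted array: [1, 28, 30, 30, 39, 41, 43, 47]

The merge sort proceeds by recursively splitting the array and merging sorted halves.
After all merges, the sorted array is [1, 28, 30, 30, 39, 41, 43, 47].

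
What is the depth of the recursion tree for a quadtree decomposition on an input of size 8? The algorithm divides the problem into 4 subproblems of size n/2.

For divide and conquer with division factor 2:

Problem sizes at each level:
Level 0: 8
Level 1: 4
Level 2: 2
Level 3: 1

The root is level 0 and the size-1 base case is level 3 (the tree spans levels 0 through 3, i.e. 4 levels counting the root), so the depth is the number of divisions: log_2(8) = 3

The recursion tree depth is log_2(8) = 3. At each level, the problem size is divided by 2, so it takes 3 divisions to reduce to a base case of size 1. The algorithm makes 4 recursive calls at each level.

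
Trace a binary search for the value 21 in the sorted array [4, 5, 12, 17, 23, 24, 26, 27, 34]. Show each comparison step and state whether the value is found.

Binary search for 21 in [4, 5, 12, 17, 23, 24, 26, 27, 34]:

lo=0, hi=8, mid=4, arr[mid]=23 -> 23 > 21, search left half
lo=0, hi=3, mid=1, arr[mid]=5 -> 5 < 21, search right half
lo=2, hi=3, mid=2, arr[mid]=12 -> 12 < 21, search right half
lo=3, hi=3, mid=3, arr[mid]=17 -> 17 < 21, search right half
lo=4 > hi=3, target 21 not found

Binary search determines that 21 is not in the array after 4 comparisons. The search space was exhausted without finding the target.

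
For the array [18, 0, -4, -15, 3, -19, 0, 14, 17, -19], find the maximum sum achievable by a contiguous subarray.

Using Kadane's algorithm on [18, 0, -4, -15, 3, -19, 0, 14, 17, -19]:

Scanning through the array:
Position 1 (value 0): max_ending_here = 18, max_so_far = 18
Position 2 (value -4): max_ending_here = 14, max_so_far = 18
Position 3 (value -15): max_ending_here = -1, max_so_far = 18
Position 4 (value 3): max_ending_here = 3, max_so_far = 18
Position 5 (value -19): max_ending_here = -16, max_so_far = 18
Position 6 (value 0): max_ending_here = 0, max_so_far = 18
Position 7 (value 14): max_ending_here = 14, max_so_far = 18
Position 8 (value 17): max_ending_here = 31, max_so_far = 31
Position 9 (value -19): max_ending_here = 12, max_so_far = 31

Maximum subarray: [0, 14, 17]
Maximum sum: 31

The maximum subarray is [0, 14, 17] with sum 31. This subarray runs from index 6 to index 8.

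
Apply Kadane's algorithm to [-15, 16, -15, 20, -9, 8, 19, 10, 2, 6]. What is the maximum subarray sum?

Using Kadane's algorithm on [-15, 16, -15, 20, -9, 8, 19, 10, 2, 6]:

Scanning through the array:
Position 1 (value 16): max_ending_here = 16, max_so_far = 16
Position 2 (value -15): max_ending_here = 1, max_so_far = 16
Position 3 (value 20): max_ending_here = 21, max_so_far = 21
Position 4 (value -9): max_ending_here = 12, max_so_far = 21
Position 5 (value 8): max_ending_here = 20, max_so_far = 21
Position 6 (value 19): max_ending_here = 39, max_so_far = 39
Position 7 (value 10): max_ending_here = 49, max_so_far = 49
Position 8 (value 2): max_ending_here = 51, max_so_far = 51
Position 9 (value 6): max_ending_here = 57, max_so_far = 57

Maximum subarray: [16, -15, 20, -9, 8, 19, 10, 2, 6]
Maximum sum: 57

The maximum subarray is [16, -15, 20, -9, 8, 19, 10, 2, 6] with sum 57. This subarray runs from index 1 to index 9.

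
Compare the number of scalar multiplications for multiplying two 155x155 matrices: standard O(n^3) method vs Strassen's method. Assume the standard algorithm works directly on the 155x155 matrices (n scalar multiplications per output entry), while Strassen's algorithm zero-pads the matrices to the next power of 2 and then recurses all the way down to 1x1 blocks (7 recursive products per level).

Matrix multiplication for 155x155 matrices:

Strassen's algorithm requires power-of-2 dimensions. Pad 155x155 to 256x256 (next power of 2).

Standard algorithm: 155^3 = 3723875 multiplications
Strassen's algorithm: 7^(log2(256)) = 7^8 = 5764801 multiplications
Difference: 3723875 - 5764801 = -2040926 (Strassen uses MORE here due to padding overhead — for small or just-over-power-of-2 n, padding can outweigh the per-level savings)

Standard: 3723875 multiplications (155^3). Strassen: 5764801 multiplications (7^8, after padding to 256x256). Strassen reduces 8 recursive multiplications to 7 at each level.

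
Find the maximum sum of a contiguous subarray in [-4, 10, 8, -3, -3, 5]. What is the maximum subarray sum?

Using Kadane's algorithm on [-4, 10, 8, -3, -3, 5]:

Scanning through the array:
Position 1 (value 10): max_ending_here = 10, max_so_far = 10
Position 2 (value 8): max_ending_here = 18, max_so_far = 18
Position 3 (value -3): max_ending_here = 15, max_so_far = 18
Position 4 (value -3): max_ending_here = 12, max_so_far = 18
Position 5 (value 5): max_ending_here = 17, max_so_far = 18

Maximum subarray: [10, 8]
Maximum sum: 18

The maximum subarray is [10, 8] with sum 18. This subarray runs from index 1 to index 2.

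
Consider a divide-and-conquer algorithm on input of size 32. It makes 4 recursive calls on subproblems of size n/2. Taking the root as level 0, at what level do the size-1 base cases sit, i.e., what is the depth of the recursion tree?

For divide and conquer with division factor 2:

Problem sizes at each level:
Level 0: 32
Level 1: 16
Level 2: 8
Level 3: 4
Level 4: 2
Level 5: 1

The root is level 0 and the size-1 base case is level 5 (the tree spans levels 0 through 5, i.e. 6 levels counting the root), so the depth is the number of divisions: log_2(32) = 5

The recursion tree depth is log_2(32) = 5. At each level, the problem size is divided by 2, so it takes 5 divisions to reduce to a base case of size 1. The algorithm makes 4 recursive calls at each level.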